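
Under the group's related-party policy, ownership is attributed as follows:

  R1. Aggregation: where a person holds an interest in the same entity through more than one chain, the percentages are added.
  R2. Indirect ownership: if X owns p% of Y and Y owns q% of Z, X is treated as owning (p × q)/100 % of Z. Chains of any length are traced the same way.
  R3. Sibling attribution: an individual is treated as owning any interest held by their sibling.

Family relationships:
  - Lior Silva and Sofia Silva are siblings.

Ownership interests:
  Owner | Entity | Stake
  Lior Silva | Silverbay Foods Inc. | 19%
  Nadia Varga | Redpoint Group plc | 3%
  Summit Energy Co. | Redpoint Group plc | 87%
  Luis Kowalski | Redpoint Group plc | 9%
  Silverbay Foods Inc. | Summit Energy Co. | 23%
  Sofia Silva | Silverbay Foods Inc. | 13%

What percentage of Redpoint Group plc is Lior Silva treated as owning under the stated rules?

By sibling attribution (R3), Lior Silva is treated as also owning Sofia Silva's interest in Silverbay Foods Inc, giving 19% + 13% = 32%.
Chain via Silverbay Foods Inc. → Summit Energy Co. (R2): 32% × 23% × 87% = 6.4032% of Redpoint Group plc.

6.4032%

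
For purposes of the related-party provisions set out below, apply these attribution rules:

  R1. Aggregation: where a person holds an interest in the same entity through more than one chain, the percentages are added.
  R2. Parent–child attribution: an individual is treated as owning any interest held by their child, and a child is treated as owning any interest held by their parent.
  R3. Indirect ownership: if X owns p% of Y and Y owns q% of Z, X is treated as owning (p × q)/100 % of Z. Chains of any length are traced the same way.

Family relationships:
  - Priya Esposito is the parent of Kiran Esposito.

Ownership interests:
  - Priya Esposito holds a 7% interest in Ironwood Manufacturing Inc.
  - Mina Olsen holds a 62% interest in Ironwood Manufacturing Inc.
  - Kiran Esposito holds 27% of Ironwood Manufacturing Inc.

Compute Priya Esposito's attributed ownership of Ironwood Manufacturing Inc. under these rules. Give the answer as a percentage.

By parent–child attribution (R2), Priya Esposito is treated as also owning Kiran Esposito's interest in Ironwood Manufacturing Inc, giving 7% + 27% = 34%.
Direct interest in Ironwood Manufacturing Inc: 34%.

34%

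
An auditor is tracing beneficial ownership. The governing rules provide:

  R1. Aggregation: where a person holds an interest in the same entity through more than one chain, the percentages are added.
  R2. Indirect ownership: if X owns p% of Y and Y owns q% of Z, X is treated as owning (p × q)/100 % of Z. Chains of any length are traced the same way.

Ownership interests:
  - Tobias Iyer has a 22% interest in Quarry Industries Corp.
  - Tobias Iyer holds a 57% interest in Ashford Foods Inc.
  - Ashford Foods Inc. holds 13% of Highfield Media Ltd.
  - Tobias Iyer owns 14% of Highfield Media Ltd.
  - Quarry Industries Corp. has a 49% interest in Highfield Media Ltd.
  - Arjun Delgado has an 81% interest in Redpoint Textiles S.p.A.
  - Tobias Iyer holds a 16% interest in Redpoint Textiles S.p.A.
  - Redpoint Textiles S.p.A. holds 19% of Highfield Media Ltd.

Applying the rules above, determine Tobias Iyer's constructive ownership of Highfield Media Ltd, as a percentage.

Chain via Redpoint Textiles S.p.A. (R2): 16% × 19% = 3.04% of Highfield Media Ltd.
Chain via Quarry Industries Corp. (R2): 22% × 49% = 10.78% of Highfield Media Ltd.
Chain via Ashford Foods Inc. (R2): 57% × 13% = 7.41% of Highfield Media Ltd.
Direct interest in Highfield Media Ltd: 14%.
Aggregating (R1): 3.04% + 10.78% + 7.41% + 14% = 35.23%.

35.23%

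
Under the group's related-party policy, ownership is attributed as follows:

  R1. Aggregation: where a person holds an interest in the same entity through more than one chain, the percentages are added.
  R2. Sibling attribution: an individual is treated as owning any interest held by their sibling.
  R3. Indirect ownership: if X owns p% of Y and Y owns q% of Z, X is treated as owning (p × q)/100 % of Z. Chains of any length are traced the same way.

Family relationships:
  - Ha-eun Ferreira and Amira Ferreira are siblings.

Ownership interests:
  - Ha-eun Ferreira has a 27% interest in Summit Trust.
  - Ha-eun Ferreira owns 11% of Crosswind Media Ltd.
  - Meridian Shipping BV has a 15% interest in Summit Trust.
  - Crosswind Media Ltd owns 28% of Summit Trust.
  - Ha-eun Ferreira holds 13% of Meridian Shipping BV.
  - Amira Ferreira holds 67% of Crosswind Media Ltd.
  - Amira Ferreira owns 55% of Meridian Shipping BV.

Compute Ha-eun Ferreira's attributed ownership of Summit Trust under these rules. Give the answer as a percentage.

59.04%

By sibling attribution (R2), Ha-eun Ferreira is treated as also owning Amira Ferreira's interest in Crosswind Media Ltd, giving 11% + 67% = 78%.
By sibling attribution (R2), Ha-eun Ferreira is treated as also owning Amira Ferreira's interest in Meridian Shipping BV, giving 13% + 55% = 68%.
Chain via Crosswind Media Ltd (R3): 78% × 28% = 21.84% of Summit Trust.
Chain via Meridian Shipping BV (R3): 68% × 15% = 10.2% of Summit Trust.
Direct interest in Summit Trust: 27%.
Aggregating (R1): 21.84% + 10.2% + 27% = 59.04%.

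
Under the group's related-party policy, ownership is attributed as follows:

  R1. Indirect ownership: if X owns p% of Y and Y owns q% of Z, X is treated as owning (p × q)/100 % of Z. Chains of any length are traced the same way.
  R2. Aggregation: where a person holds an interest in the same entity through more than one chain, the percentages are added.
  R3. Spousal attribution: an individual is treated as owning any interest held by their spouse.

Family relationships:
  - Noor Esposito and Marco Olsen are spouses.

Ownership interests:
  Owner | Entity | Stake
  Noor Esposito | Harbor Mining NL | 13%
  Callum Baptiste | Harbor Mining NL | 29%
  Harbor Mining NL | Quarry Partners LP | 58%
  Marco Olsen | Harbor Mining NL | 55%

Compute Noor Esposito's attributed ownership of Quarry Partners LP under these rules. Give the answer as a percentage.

By spousal attribution (R3), Noor Esposito is treated as also owning Marco Olsen's interest in Harbor Mining NL, giving 13% + 55% = 68%.
Chain via Harbor Mining NL (R1): 68% × 58% = 39.44% of Quarry Partners LP.

39.44%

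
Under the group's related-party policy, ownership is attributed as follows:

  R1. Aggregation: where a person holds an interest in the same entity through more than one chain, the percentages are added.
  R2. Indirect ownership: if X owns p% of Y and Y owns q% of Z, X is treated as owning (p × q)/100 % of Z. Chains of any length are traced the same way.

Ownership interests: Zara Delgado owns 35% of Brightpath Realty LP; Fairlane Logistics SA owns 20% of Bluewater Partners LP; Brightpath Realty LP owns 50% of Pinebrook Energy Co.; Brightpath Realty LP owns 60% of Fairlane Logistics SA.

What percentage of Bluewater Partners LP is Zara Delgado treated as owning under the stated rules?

4.2%

Chain via Brightpath Realty LP → Fairlane Logistics SA (R2): 35% × 60% × 20% = 4.2% of Bluewater Partners LP.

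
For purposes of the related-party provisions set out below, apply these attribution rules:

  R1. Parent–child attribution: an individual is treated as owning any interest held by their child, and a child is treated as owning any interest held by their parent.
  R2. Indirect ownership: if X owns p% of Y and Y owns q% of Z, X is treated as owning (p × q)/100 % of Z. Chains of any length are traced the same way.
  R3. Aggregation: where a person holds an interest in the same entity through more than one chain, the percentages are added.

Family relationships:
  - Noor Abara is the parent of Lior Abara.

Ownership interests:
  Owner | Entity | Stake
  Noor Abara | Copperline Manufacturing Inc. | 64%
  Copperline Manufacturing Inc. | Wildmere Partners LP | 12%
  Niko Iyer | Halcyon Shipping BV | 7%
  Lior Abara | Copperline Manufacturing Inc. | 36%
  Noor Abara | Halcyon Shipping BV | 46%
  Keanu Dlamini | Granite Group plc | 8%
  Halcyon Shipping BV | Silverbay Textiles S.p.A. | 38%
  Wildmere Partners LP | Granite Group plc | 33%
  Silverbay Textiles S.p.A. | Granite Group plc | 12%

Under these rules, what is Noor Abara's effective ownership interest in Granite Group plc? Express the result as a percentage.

6.0576%

By parent–child attribution (R1), Noor Abara is treated as also owning Lior Abara's interest in Copperline Manufacturing Inc, giving 64% + 36% = 100%.
Chain via Copperline Manufacturing Inc. → Wildmere Partners LP (R2): 100% × 12% × 33% = 3.96% of Granite Group plc.
Chain via Halcyon Shipping BV → Silverbay Textiles S.p.A. (R2): 46% × 38% × 12% = 2.0976% of Granite Group plc.
Aggregating (R3): 3.96% + 2.0976% = 6.0576%.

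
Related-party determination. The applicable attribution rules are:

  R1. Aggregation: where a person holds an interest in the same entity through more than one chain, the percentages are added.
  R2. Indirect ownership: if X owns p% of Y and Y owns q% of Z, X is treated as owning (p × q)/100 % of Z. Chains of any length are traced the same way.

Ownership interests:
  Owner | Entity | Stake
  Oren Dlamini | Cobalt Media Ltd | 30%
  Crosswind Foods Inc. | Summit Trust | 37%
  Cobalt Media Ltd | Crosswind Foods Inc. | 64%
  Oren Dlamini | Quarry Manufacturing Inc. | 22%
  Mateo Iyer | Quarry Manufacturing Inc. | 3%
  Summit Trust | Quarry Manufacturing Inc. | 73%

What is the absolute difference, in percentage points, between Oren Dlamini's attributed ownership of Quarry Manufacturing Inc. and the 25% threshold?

Chain via Cobalt Media Ltd → Crosswind Foods Inc. → Summit Trust (R2): 30% × 64% × 37% × 73% = 5.18592% of Quarry Manufacturing Inc.
Direct interest in Quarry Manufacturing Inc: 22%.
Aggregating (R1): 5.18592% + 22% = 27.18592%.
27.18592% exceeds the 25% threshold by 2.18592 percentage points.

2.18592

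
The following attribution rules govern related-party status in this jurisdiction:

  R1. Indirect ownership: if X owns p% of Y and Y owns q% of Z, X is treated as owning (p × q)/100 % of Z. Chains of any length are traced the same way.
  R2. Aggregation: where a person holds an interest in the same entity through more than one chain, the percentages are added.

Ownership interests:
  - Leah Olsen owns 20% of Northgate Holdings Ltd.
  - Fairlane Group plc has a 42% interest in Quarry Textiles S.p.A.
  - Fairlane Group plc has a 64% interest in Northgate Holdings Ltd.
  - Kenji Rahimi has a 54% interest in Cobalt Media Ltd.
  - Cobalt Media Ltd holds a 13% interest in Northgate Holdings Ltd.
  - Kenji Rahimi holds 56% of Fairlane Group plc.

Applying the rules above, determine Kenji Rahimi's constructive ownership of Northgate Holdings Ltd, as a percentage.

42.86%

Chain via Cobalt Media Ltd (R1): 54% × 13% = 7.02% of Northgate Holdings Ltd.
Chain via Fairlane Group plc (R1): 56% × 64% = 35.84% of Northgate Holdings Ltd.
Aggregating (R2): 7.02% + 35.84% = 42.86%.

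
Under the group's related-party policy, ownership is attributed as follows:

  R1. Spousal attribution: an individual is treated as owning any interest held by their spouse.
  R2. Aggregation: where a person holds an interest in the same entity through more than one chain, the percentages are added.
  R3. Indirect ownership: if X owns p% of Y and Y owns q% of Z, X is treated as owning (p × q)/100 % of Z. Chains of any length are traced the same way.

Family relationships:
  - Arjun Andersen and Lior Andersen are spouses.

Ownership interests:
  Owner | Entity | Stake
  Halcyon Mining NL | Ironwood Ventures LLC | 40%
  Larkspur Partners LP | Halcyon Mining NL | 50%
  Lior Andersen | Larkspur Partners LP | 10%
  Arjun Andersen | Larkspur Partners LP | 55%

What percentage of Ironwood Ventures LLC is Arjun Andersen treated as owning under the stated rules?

13%

By spousal attribution (R1), Arjun Andersen is treated as also owning Lior Andersen's interest in Larkspur Partners LP, giving 55% + 10% = 65%.
Chain via Larkspur Partners LP → Halcyon Mining NL (R3): 65% × 50% × 40% = 13% of Ironwood Ventures LLC.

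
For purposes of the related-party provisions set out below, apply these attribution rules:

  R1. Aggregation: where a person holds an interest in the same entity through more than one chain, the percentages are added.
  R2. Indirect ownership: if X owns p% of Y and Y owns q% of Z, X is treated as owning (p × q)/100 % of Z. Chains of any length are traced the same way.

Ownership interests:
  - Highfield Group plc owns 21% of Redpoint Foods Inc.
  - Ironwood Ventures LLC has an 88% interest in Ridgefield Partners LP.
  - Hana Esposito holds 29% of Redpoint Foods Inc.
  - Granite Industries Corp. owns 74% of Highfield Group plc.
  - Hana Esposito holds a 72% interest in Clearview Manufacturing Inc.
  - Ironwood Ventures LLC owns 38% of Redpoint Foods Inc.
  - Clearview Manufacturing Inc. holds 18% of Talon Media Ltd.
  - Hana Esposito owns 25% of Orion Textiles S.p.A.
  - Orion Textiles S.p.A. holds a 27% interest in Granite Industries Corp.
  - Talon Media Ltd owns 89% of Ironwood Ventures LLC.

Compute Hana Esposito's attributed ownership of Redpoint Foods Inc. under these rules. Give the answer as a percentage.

Chain via Clearview Manufacturing Inc. → Talon Media Ltd → Ironwood Ventures LLC (R2): 72% × 18% × 89% × 38% = 4.383072% of Redpoint Foods Inc.
Chain via Orion Textiles S.p.A. → Granite Industries Corp. → Highfield Group plc (R2): 25% × 27% × 74% × 21% = 1.04895% of Redpoint Foods Inc.
Direct interest in Redpoint Foods Inc: 29%.
Aggregating (R1): 4.383072% + 1.04895% + 29% = 34.432022%.

34.432022%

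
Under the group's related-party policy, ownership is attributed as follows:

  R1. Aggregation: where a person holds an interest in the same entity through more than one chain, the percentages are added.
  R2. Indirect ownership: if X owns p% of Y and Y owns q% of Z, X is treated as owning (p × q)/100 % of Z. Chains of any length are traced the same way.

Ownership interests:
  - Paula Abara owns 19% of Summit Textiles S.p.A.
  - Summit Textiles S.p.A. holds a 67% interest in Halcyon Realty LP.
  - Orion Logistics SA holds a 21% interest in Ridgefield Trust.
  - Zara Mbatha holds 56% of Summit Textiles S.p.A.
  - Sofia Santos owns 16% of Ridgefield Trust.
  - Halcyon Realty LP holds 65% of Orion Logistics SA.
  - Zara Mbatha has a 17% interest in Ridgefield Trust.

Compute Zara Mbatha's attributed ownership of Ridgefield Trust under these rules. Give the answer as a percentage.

Chain via Summit Textiles S.p.A. → Halcyon Realty LP → Orion Logistics SA (R2): 56% × 67% × 65% × 21% = 5.12148% of Ridgefield Trust.
Direct interest in Ridgefield Trust: 17%.
Aggregating (R1): 5.12148% + 17% = 22.12148%.

22.12148%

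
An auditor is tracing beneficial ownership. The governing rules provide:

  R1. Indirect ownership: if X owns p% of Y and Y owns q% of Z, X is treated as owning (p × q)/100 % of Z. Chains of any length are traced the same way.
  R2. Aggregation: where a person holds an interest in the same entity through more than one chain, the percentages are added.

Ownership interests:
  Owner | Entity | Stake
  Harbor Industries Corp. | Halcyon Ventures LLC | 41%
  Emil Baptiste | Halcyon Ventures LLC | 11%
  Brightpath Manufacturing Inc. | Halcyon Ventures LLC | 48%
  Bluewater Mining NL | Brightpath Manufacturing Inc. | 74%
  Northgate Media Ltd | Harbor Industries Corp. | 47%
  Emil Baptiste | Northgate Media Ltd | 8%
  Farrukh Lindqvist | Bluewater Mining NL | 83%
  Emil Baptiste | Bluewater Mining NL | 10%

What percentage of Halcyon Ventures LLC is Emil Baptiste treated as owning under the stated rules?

16.0936%

Chain via Northgate Media Ltd → Harbor Industries Corp. (R1): 8% × 47% × 41% = 1.5416% of Halcyon Ventures LLC.
Chain via Bluewater Mining NL → Brightpath Manufacturing Inc. (R1): 10% × 74% × 48% = 3.552% of Halcyon Ventures LLC.
Direct interest in Halcyon Ventures LLC: 11%.
Aggregating (R2): 1.5416% + 3.552% + 11% = 16.0936%.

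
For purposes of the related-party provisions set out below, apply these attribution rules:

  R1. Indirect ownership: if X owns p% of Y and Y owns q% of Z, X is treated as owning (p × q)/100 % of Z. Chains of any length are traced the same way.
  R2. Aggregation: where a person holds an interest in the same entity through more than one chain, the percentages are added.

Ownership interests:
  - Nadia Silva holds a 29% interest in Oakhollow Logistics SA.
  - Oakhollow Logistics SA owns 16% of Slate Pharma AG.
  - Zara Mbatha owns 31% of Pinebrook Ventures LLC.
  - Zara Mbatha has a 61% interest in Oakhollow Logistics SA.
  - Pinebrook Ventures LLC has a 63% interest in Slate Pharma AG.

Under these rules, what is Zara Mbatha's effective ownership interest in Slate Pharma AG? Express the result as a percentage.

Chain via Pinebrook Ventures LLC (R1): 31% × 63% = 19.53% of Slate Pharma AG.
Chain via Oakhollow Logistics SA (R1): 61% × 16% = 9.76% of Slate Pharma AG.
Aggregating (R2): 19.53% + 9.76% = 29.29%.

29.29%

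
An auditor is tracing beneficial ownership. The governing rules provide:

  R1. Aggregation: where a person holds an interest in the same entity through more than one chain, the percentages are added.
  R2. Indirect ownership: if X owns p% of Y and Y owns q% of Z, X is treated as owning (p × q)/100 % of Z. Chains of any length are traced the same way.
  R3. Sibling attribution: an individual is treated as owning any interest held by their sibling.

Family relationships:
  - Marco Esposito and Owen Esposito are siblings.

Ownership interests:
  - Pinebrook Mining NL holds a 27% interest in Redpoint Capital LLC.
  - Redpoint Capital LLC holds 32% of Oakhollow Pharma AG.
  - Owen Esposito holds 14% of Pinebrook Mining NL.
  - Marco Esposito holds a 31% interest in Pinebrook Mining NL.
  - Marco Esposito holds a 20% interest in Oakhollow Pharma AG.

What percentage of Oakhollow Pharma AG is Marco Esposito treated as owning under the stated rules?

By sibling attribution (R3), Marco Esposito is treated as also owning Owen Esposito's interest in Pinebrook Mining NL, giving 31% + 14% = 45%.
Chain via Pinebrook Mining NL → Redpoint Capital LLC (R2): 45% × 27% × 32% = 3.888% of Oakhollow Pharma AG.
Direct interest in Oakhollow Pharma AG: 20%.
Aggregating (R1): 3.888% + 20% = 23.888%.

23.888%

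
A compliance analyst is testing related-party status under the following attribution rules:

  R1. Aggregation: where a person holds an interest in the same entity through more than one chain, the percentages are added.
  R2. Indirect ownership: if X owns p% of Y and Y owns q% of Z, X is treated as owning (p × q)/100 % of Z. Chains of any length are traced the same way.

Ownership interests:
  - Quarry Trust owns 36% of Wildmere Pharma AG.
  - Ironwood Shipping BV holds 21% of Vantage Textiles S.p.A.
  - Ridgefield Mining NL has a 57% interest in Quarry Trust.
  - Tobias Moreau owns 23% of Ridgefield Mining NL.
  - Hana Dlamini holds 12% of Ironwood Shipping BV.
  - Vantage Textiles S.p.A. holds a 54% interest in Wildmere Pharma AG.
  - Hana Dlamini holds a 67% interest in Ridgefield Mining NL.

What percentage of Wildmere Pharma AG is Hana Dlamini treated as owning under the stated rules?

Chain via Ironwood Shipping BV → Vantage Textiles S.p.A. (R2): 12% × 21% × 54% = 1.3608% of Wildmere Pharma AG.
Chain via Ridgefield Mining NL → Quarry Trust (R2): 67% × 57% × 36% = 13.7484% of Wildmere Pharma AG.
Aggregating (R1): 1.3608% + 13.7484% = 15.1092%.

15.1092%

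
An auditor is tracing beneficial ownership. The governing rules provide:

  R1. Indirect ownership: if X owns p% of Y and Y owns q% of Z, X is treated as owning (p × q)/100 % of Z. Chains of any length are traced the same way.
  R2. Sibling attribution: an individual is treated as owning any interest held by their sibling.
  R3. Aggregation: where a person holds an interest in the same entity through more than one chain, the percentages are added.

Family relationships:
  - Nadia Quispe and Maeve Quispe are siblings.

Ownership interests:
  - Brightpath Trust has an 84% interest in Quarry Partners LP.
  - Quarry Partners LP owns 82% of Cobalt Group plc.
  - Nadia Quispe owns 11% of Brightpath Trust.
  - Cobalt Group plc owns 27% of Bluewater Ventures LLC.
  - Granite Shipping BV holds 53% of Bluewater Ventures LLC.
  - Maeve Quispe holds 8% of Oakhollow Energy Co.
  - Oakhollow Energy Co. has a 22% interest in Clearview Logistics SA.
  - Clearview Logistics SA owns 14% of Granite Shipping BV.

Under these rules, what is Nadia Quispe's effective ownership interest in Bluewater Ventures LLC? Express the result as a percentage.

By sibling attribution (R2), Nadia Quispe is treated as owning Maeve Quispe's 8% interest in Oakhollow Energy Co.
Chain via Brightpath Trust → Quarry Partners LP → Cobalt Group plc (R1): 11% × 84% × 82% × 27% = 2.045736% of Bluewater Ventures LLC.
Chain via Oakhollow Energy Co. → Clearview Logistics SA → Granite Shipping BV (R1): 8% × 22% × 14% × 53% = 0.130592% of Bluewater Ventures LLC.
Aggregating (R3): 2.045736% + 0.130592% = 2.176328%.

2.176328%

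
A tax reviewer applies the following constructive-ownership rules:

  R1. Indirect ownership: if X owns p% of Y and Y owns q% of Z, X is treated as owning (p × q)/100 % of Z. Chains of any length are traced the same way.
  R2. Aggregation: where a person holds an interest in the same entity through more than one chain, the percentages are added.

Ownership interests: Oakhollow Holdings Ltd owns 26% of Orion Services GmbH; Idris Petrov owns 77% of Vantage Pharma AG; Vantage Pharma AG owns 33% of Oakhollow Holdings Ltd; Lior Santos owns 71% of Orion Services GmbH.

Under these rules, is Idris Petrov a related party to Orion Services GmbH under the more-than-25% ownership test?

Chain via Vantage Pharma AG → Oakhollow Holdings Ltd (R1): 77% × 33% × 26% = 6.6066% of Orion Services GmbH.
6.6066% does not exceed the 25% threshold, so Idris is not a related party to Orion Services GmbH.

No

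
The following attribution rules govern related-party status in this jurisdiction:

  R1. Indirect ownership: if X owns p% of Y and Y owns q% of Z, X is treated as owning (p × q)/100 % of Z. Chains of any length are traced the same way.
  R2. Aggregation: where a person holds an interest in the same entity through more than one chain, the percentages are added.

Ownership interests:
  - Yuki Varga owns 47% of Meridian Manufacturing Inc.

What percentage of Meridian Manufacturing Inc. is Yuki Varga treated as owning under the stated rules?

Direct interest in Meridian Manufacturing Inc: 47%.

47%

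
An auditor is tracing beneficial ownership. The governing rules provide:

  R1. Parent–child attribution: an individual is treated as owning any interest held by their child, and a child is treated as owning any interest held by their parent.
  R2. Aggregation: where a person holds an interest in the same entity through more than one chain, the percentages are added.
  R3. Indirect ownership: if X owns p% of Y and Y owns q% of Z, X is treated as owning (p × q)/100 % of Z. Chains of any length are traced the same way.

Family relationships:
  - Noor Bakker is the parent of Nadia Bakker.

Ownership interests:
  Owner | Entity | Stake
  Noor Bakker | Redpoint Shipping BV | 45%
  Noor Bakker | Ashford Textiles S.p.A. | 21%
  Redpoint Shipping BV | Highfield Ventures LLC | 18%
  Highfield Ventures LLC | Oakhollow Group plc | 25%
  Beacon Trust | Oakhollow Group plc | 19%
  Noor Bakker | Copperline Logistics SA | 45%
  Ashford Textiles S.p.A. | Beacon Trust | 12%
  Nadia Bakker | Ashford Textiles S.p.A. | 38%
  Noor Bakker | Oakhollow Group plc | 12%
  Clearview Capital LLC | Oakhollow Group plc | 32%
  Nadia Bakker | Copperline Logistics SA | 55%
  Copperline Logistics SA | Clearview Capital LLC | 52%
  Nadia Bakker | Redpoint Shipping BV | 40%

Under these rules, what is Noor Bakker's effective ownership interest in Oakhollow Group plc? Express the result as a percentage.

By parent–child attribution (R1), Noor Bakker is treated as also owning Nadia Bakker's interest in Redpoint Shipping BV, giving 45% + 40% = 85%.
By parent–child attribution (R1), Noor Bakker is treated as also owning Nadia Bakker's interest in Ashford Textiles S.p.A, giving 21% + 38% = 59%.
By parent–child attribution (R1), Noor Bakker is treated as also owning Nadia Bakker's interest in Copperline Logistics SA, giving 45% + 55% = 100%.
Chain via Redpoint Shipping BV → Highfield Ventures LLC (R3): 85% × 18% × 25% = 3.825% of Oakhollow Group plc.
Chain via Ashford Textiles S.p.A. → Beacon Trust (R3): 59% × 12% × 19% = 1.3452% of Oakhollow Group plc.
Chain via Copperline Logistics SA → Clearview Capital LLC (R3): 100% × 52% × 32% = 16.64% of Oakhollow Group plc.
Direct interest in Oakhollow Group plc: 12%.
Aggregating (R2): 3.825% + 1.3452% + 16.64% + 12% = 33.8102%.

33.8102%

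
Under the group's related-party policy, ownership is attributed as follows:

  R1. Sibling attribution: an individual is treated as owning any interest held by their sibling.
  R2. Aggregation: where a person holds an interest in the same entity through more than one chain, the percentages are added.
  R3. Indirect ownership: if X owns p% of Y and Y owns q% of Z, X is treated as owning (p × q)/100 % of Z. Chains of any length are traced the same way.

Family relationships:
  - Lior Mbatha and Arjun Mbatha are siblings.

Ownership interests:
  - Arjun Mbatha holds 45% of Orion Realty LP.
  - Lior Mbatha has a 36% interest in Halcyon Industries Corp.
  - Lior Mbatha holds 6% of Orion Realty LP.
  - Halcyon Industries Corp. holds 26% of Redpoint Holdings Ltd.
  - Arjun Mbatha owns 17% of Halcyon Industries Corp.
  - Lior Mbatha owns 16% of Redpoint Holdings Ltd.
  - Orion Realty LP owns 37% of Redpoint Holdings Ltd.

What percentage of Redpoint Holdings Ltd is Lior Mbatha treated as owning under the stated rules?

By sibling attribution (R1), Lior Mbatha is treated as also owning Arjun Mbatha's interest in Halcyon Industries Corp, giving 36% + 17% = 53%.
By sibling attribution (R1), Lior Mbatha is treated as also owning Arjun Mbatha's interest in Orion Realty LP, giving 6% + 45% = 51%.
Chain via Halcyon Industries Corp. (R3): 53% × 26% = 13.78% of Redpoint Holdings Ltd.
Chain via Orion Realty LP (R3): 51% × 37% = 18.87% of Redpoint Holdings Ltd.
Direct interest in Redpoint Holdings Ltd: 16%.
Aggregating (R2): 13.78% + 18.87% + 16% = 48.65%.

48.65%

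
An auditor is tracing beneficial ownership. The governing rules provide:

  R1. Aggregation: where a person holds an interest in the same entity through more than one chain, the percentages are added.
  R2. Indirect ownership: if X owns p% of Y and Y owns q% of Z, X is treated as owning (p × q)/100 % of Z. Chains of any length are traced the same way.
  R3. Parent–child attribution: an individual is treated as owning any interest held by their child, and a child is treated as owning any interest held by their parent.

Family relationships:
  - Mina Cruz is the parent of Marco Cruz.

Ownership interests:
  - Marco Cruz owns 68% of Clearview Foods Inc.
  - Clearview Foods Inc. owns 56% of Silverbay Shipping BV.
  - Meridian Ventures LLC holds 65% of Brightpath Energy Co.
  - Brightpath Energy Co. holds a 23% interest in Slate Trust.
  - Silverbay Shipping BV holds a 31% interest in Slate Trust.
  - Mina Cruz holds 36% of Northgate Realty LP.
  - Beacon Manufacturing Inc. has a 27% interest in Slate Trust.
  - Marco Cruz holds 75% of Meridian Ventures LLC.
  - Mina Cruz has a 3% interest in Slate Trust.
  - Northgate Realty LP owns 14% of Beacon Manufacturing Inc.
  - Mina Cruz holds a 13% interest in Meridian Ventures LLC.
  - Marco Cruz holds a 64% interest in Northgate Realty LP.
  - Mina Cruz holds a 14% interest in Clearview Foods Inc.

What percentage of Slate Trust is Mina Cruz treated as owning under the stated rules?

34.1712%

By parent–child attribution (R3), Mina Cruz is treated as also owning Marco Cruz's interest in Northgate Realty LP, giving 36% + 64% = 100%.
By parent–child attribution (R3), Mina Cruz is treated as also owning Marco Cruz's interest in Clearview Foods Inc, giving 14% + 68% = 82%.
By parent–child attribution (R3), Mina Cruz is treated as also owning Marco Cruz's interest in Meridian Ventures LLC, giving 13% + 75% = 88%.
Chain via Northgate Realty LP → Beacon Manufacturing Inc. (R2): 100% × 14% × 27% = 3.78% of Slate Trust.
Chain via Clearview Foods Inc. → Silverbay Shipping BV (R2): 82% × 56% × 31% = 14.2352% of Slate Trust.
Chain via Meridian Ventures LLC → Brightpath Energy Co. (R2): 88% × 65% × 23% = 13.156% of Slate Trust.
Direct interest in Slate Trust: 3%.
Aggregating (R1): 3.78% + 14.2352% + 13.156% + 3% = 34.1712%.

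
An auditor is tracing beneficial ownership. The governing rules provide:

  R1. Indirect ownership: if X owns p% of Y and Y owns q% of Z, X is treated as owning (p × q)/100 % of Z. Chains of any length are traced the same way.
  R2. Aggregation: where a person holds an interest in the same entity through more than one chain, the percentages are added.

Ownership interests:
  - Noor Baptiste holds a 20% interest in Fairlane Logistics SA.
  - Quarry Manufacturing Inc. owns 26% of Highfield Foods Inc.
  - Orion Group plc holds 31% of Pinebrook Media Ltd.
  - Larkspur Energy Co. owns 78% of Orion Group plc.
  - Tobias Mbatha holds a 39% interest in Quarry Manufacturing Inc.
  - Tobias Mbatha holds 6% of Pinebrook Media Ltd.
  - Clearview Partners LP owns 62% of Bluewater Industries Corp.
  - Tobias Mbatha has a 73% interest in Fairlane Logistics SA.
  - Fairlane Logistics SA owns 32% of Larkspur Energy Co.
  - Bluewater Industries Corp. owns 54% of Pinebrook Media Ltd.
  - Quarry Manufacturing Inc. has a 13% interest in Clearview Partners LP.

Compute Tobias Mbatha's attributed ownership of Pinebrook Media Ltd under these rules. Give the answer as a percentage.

Chain via Quarry Manufacturing Inc. → Clearview Partners LP → Bluewater Industries Corp. (R1): 39% × 13% × 62% × 54% = 1.697436% of Pinebrook Media Ltd.
Chain via Fairlane Logistics SA → Larkspur Energy Co. → Orion Group plc (R1): 73% × 32% × 78% × 31% = 5.648448% of Pinebrook Media Ltd.
Direct interest in Pinebrook Media Ltd: 6%.
Aggregating (R2): 1.697436% + 5.648448% + 6% = 13.345884%.

13.345884%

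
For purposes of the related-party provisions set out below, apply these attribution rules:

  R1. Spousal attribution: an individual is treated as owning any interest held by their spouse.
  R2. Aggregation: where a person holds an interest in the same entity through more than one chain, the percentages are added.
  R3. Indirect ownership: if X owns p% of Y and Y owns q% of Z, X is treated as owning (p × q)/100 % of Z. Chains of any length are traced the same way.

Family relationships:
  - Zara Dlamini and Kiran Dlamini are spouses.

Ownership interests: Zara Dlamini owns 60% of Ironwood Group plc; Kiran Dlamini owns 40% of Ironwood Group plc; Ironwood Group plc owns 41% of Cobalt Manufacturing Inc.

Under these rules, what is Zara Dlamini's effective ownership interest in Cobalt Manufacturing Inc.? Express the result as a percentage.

41%

By spousal attribution (R1), Zara Dlamini is treated as also owning Kiran Dlamini's interest in Ironwood Group plc, giving 60% + 40% = 100%.
Chain via Ironwood Group plc (R3): 100% × 41% = 41% of Cobalt Manufacturing Inc.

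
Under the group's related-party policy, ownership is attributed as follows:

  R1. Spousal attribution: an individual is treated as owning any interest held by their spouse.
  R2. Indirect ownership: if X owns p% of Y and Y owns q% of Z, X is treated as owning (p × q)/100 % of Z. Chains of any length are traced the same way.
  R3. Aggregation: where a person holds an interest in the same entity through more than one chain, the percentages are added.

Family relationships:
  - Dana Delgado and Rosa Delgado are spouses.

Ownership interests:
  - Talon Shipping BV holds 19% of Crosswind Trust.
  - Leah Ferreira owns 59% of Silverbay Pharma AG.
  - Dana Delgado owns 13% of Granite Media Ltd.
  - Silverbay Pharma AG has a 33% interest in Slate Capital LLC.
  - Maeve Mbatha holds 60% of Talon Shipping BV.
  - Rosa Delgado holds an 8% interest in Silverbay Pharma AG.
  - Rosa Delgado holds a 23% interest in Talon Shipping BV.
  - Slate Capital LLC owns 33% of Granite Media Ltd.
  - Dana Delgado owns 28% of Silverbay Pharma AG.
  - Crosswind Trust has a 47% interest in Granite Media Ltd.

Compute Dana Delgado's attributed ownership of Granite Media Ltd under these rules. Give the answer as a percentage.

18.9743%

By spousal attribution (R1), Dana Delgado is treated as also owning Rosa Delgado's interest in Silverbay Pharma AG, giving 28% + 8% = 36%.
By spousal attribution (R1), Dana Delgado is treated as owning Rosa Delgado's 23% interest in Talon Shipping BV.
Chain via Silverbay Pharma AG → Slate Capital LLC (R2): 36% × 33% × 33% = 3.9204% of Granite Media Ltd.
Direct interest in Granite Media Ltd: 13%.
Chain via Talon Shipping BV → Crosswind Trust (R2): 23% × 19% × 47% = 2.0539% of Granite Media Ltd.
Aggregating (R3): 3.9204% + 13% + 2.0539% = 18.9743%.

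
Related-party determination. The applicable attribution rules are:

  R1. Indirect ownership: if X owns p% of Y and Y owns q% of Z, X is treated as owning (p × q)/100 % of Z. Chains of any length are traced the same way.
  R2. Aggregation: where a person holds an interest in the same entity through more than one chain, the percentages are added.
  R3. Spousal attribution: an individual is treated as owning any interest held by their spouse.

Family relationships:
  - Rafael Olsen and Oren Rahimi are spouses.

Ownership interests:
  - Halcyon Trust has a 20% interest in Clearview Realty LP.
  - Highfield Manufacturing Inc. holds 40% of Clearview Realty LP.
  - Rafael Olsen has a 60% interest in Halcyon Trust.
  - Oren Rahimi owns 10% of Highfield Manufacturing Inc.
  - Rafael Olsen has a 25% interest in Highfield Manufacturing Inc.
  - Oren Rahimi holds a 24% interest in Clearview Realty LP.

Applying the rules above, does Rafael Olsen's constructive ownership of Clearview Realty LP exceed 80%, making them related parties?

No

By spousal attribution (R3), Rafael Olsen is treated as also owning Oren Rahimi's interest in Highfield Manufacturing Inc, giving 25% + 10% = 35%.
By spousal attribution (R3), Rafael Olsen is treated as owning Oren Rahimi's 24% interest in Clearview Realty LP.
Chain via Highfield Manufacturing Inc. (R1): 35% × 40% = 14% of Clearview Realty LP.
Chain via Halcyon Trust (R1): 60% × 20% = 12% of Clearview Realty LP.
Direct interest in Clearview Realty LP: 24%.
Aggregating (R2): 14% + 12% + 24% = 50%.
50% does not exceed the 80% threshold, so Rafael is not a related party to Clearview Realty LP.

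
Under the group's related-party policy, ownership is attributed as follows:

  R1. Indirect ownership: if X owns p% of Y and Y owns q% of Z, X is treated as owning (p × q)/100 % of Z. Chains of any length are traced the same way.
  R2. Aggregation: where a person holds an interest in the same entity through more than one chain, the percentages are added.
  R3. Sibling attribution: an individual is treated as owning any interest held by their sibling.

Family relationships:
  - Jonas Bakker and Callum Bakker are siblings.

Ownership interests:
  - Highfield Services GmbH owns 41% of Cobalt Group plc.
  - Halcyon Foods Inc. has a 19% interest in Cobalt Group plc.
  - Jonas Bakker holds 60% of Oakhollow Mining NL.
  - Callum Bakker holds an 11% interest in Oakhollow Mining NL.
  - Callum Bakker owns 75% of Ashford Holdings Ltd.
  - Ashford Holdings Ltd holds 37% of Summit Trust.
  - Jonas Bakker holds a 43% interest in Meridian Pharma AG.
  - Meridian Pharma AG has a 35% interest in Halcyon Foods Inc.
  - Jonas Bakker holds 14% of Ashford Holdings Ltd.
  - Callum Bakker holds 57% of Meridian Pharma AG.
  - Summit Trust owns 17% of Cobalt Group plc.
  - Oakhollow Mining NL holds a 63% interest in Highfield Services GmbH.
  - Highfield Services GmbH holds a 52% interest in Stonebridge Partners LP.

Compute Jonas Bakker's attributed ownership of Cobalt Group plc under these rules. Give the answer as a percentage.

By sibling attribution (R3), Jonas Bakker is treated as also owning Callum Bakker's interest in Meridian Pharma AG, giving 43% + 57% = 100%.
By sibling attribution (R3), Jonas Bakker is treated as also owning Callum Bakker's interest in Ashford Holdings Ltd, giving 14% + 75% = 89%.
By sibling attribution (R3), Jonas Bakker is treated as also owning Callum Bakker's interest in Oakhollow Mining NL, giving 60% + 11% = 71%.
Chain via Meridian Pharma AG → Halcyon Foods Inc. (R1): 100% × 35% × 19% = 6.65% of Cobalt Group plc.
Chain via Ashford Holdings Ltd → Summit Trust (R1): 89% × 37% × 17% = 5.5981% of Cobalt Group plc.
Chain via Oakhollow Mining NL → Highfield Services GmbH (R1): 71% × 63% × 41% = 18.3393% of Cobalt Group plc.
Aggregating (R2): 6.65% + 5.5981% + 18.3393% = 30.5874%.

30.5874%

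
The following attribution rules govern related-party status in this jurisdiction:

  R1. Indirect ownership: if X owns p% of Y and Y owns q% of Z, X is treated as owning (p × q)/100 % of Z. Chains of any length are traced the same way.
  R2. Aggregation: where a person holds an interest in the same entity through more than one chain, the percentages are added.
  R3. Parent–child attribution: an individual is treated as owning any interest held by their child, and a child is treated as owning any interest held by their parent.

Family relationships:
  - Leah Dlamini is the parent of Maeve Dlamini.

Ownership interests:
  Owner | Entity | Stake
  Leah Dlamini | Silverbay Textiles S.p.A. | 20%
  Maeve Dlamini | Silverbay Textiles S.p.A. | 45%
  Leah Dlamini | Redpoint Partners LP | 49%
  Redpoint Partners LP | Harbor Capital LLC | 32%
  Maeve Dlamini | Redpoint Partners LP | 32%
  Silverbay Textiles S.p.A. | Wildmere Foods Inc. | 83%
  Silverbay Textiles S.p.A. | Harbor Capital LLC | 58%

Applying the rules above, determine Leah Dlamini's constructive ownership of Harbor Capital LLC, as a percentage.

63.62%

By parent–child attribution (R3), Leah Dlamini is treated as also owning Maeve Dlamini's interest in Redpoint Partners LP, giving 49% + 32% = 81%.
By parent–child attribution (R3), Leah Dlamini is treated as also owning Maeve Dlamini's interest in Silverbay Textiles S.p.A, giving 20% + 45% = 65%.
Chain via Redpoint Partners LP (R1): 81% × 32% = 25.92% of Harbor Capital LLC.
Chain via Silverbay Textiles S.p.A. (R1): 65% × 58% = 37.7% of Harbor Capital LLC.
Aggregating (R2): 25.92% + 37.7% = 63.62%.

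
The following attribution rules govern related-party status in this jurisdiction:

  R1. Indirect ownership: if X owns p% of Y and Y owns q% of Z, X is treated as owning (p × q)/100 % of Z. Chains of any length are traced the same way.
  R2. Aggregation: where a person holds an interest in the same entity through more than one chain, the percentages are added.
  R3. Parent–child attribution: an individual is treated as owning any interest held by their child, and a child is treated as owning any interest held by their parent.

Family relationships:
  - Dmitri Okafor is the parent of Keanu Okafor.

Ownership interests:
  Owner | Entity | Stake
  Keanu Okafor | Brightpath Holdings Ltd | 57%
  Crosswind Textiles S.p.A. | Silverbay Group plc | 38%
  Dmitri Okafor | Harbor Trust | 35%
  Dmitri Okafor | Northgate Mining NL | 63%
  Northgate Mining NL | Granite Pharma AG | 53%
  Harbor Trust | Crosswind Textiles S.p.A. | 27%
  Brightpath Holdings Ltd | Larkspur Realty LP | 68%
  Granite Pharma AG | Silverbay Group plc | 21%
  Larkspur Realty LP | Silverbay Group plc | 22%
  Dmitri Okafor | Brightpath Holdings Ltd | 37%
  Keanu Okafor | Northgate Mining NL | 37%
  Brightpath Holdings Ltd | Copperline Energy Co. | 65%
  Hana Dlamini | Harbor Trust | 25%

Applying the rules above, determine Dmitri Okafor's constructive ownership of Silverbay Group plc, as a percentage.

By parent–child attribution (R3), Dmitri Okafor is treated as also owning Keanu Okafor's interest in Northgate Mining NL, giving 63% + 37% = 100%.
By parent–child attribution (R3), Dmitri Okafor is treated as also owning Keanu Okafor's interest in Brightpath Holdings Ltd, giving 37% + 57% = 94%.
Chain via Northgate Mining NL → Granite Pharma AG (R1): 100% × 53% × 21% = 11.13% of Silverbay Group plc.
Chain via Harbor Trust → Crosswind Textiles S.p.A. (R1): 35% × 27% × 38% = 3.591% of Silverbay Group plc.
Chain via Brightpath Holdings Ltd → Larkspur Realty LP (R1): 94% × 68% × 22% = 14.0624% of Silverbay Group plc.
Aggregating (R2): 11.13% + 3.591% + 14.0624% = 28.7834%.

28.7834%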